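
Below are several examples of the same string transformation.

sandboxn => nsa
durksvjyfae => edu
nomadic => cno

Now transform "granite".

egr

Looking at the pairs, the operation is to move the first 2 characters to the end (rotate left by 2), then keep only the last 3 characters.
"granite" → "anitegr" → "egr".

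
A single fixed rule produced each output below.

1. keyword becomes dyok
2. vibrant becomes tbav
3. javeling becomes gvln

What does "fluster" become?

The rule is to swap the first and last characters, then keep every other character starting from the first (positions 1st, 3rd, 5th, ...).
On "fluster": the first step gives "rlustef", and the second then gives "rutf".

rutf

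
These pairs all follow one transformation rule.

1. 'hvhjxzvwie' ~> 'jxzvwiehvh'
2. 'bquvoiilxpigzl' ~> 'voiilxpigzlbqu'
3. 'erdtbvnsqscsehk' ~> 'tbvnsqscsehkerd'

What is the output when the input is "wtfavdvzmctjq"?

Each output is the input with this applied: move the first 3 characters to the end (rotate left by 3).
For "wtfavdvzmctjq" the result is "avdvzmctjqwtf".

avdvzmctjqwtf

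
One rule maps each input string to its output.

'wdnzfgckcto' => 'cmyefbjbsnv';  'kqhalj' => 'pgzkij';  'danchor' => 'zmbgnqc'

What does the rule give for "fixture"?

hwstqde

In each case the input is transformed by: move the first character to the end, then shift every letter 1 place backward in the alphabet (wrapping around).
On "fixture": the first step gives "ixturef", and the second then gives "hwstqde".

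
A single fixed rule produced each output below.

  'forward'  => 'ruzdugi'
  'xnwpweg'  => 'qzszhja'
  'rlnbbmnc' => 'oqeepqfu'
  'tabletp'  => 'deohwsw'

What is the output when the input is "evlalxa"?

yodoadh

The pattern: shift every letter 3 places forward in the alphabet (wrapping around), then move the first character to the end.
On "evlalxa": the first step gives "hyodoad", and the second then gives "yodoadh".
(Check on "xnwpweg": → "aqzszhj" → "qzszhja" ✓)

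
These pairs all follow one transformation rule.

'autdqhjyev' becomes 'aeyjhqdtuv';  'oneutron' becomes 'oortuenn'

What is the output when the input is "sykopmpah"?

sapmpokyh

Each output is the input with this applied: swap the first and last characters, then reverse the string.
On "sykopmpah": the first step gives "hykopmpas", and the second then gives "sapmpokyh".
(Check on "autdqhjyev": → "vutdqhjyea" → "aeyjhqdtuv" ✓)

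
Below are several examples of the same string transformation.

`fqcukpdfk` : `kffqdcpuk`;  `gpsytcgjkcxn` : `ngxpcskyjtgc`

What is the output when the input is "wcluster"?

Each output is the input with this applied: take characters alternately from the front and the back (1st, last, 2nd, 2nd-last, ...), then swap each adjacent pair of characters (1↔2, 3↔4, ...).
"wcluster" → "wrceltus" → "rwectlsu".

rwectlsu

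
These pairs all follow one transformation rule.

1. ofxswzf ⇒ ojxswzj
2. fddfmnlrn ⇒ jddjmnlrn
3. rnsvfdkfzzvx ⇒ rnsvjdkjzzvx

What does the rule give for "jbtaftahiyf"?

The transformation: replace every "f" with "j".
So "jbtaftahiyf" becomes "jbtajtahiyj".

jbtajtahiyj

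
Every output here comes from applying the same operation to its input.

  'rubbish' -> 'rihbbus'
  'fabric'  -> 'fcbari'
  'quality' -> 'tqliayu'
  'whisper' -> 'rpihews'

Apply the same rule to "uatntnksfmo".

tsonnmkfaut

What's happening: sort the characters into reverse alphabetical order, then move the first 2 characters to the end (rotate left by 2).
On "uatntnksfmo": the first step gives "uttsonnmkfa", and the second then gives "tsonnmkfaut".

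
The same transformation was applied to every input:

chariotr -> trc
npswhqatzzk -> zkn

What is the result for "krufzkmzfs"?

fsk

What's happening: move the last 2 characters to the front (rotate right by 2), then keep only the first 3 characters.
Working it through for "krufzkmzfs": intermediate "fskrufzkmz", final "fsk".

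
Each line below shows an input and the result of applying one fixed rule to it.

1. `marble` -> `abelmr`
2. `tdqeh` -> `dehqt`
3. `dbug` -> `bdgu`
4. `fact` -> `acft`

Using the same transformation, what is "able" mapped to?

abel

Looking at the pairs, the operation is to sort the characters into alphabetical order.
Doing the same to "able": "abel".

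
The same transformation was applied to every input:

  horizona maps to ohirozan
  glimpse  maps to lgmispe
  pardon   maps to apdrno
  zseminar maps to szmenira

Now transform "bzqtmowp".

Looking at the pairs, the operation is to swap each adjacent pair of characters (1↔2, 3↔4, ...).
Applying that to "bzqtmowp" gives "zbtqompw".

zbtqompw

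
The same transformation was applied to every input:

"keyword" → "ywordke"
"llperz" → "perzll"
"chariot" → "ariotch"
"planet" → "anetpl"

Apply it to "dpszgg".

szggdp

What's happening: move the first 2 characters to the end (rotate left by 2).
On "dpszgg" that produces "szggdp".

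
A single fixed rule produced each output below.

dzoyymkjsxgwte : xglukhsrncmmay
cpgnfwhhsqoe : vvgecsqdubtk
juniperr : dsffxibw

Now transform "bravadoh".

orcvpfoj

The rule is to shift every letter 12 places backward in the alphabet (wrapping around), then swap the front and back halves of the string.
"bravadoh" → "pfojorcv" → "orcvpfoj".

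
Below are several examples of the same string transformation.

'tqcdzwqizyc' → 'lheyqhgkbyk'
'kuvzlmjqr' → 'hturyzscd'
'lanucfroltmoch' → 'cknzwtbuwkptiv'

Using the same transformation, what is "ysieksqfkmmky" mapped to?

Each output is the input with this applied: move the first 3 characters to the end (rotate left by 3), then shift every letter 8 places forward in the alphabet (wrapping around).
On "ysieksqfkmmky": the first step gives "eksqfkmmkyysi", and the second then gives "msaynsuusggaq".
(Check on "tqcdzwqizyc": → "dzwqizyctqc" → "lheyqhgkbyk" ✓)

msaynsuusggaq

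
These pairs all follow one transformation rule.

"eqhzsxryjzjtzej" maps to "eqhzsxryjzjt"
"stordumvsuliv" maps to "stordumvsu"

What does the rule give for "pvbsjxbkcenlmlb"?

pvbsjxbkcenl

In each case the input is transformed by: delete the last 3 characters.
For "pvbsjxbkcenlmlb" the result is "pvbsjxbkcenl".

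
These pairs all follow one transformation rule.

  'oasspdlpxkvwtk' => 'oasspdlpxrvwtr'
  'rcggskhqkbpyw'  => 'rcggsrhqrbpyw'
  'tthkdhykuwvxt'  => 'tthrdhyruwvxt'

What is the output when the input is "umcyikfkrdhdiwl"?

The pattern: replace every "k" with "r".
For "umcyikfkrdhdiwl" the result is "umcyirfrrdhdiwl".

umcyirfrrdhdiwl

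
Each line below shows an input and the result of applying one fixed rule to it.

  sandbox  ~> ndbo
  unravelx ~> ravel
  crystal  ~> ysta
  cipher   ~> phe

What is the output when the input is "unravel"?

rave

The rule is to move the last character to the front, then delete the first 3 characters.
Applying that to "unravel" gives "rave".
(Check on "unravelx": → "xunravel" → "ravel" ✓)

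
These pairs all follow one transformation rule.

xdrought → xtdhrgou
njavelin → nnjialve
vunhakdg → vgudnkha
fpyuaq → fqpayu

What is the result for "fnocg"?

fgnco

Rule — take characters alternately from the front and the back (1st, last, 2nd, 2nd-last, ...).
On "fnocg" that produces "fgnco".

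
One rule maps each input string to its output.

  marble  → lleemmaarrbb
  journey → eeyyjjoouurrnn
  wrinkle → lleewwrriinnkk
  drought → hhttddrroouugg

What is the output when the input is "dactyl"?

The rule is to move the last 2 characters to the front (rotate right by 2), then double every character.
Applying both steps to "dactyl": "yldact", then "yyllddaacctt".

yyllddaacctt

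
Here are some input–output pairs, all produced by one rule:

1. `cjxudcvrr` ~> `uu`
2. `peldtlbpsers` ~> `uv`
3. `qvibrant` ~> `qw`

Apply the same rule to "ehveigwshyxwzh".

The transformation: shift every letter 3 places forward in the alphabet (wrapping around), then keep only the last 2 characters.
Doing the same to "ehveigwshyxwzh": "ck".

ck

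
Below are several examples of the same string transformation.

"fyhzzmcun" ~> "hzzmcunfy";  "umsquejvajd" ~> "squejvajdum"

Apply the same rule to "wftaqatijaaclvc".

In each case the input is transformed by: move the first 2 characters to the end (rotate left by 2).
For "wftaqatijaaclvc" the result is "taqatijaaclvcwf".

taqatijaaclvcwf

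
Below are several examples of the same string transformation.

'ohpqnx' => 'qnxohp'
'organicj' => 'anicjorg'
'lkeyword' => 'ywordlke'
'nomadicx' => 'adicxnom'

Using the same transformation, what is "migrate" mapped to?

The pattern: move the first 3 characters to the end (rotate left by 3).
"migrate" → "ratemig".

ratemig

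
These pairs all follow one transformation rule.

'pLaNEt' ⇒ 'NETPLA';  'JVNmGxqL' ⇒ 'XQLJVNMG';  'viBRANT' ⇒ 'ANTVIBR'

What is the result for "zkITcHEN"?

What's happening: move the last 3 characters to the front (rotate right by 3), then convert every letter to uppercase.
"zkITcHEN" → "HENzkITc" → "HENZKITC".

HENZKITC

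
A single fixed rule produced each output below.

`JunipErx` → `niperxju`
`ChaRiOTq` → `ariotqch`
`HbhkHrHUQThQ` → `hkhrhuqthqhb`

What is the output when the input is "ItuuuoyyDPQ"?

Each output is the input with this applied: move the first 2 characters to the end (rotate left by 2), then convert every letter to lowercase.
Doing the same to "ItuuuoyyDPQ": "uuuoyydpqit".

uuuoyydpqit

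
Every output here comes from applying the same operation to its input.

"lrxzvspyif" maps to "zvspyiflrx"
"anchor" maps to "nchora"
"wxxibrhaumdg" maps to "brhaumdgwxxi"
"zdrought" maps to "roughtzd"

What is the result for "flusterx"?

usterxfl

Looking at the pairs, the operation is to move the last 2 characters to the front (rotate right by 2), then swap the front and back halves of the string.
"flusterx" → "rxfluste" → "usterxfl".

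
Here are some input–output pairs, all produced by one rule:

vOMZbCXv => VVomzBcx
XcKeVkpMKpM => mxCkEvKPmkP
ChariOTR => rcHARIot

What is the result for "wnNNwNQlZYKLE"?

eWNnnWnqLzykl

Each output is the input with this applied: flip the case of every letter, then move the last character to the front.
On "wnNNwNQlZYKLE": the first step gives "WNnnWnqLzykle", and the second then gives "eWNnnWnqLzykl".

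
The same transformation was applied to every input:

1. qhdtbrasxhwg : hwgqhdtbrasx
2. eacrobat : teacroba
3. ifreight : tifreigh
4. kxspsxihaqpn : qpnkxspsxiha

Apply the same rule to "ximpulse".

Each output is the input with this applied: move the first 3 characters to the end (rotate left by 3), then swap the front and back halves of the string.
Applying that to "ximpulse" gives "eximpuls".

eximpuls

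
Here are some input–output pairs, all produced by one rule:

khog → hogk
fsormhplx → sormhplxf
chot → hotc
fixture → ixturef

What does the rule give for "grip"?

What's happening: move the first character to the end.
"grip" → "ripg".

ripg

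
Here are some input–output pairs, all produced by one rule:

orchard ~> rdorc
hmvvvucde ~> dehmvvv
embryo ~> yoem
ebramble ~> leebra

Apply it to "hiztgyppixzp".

In each case the input is transformed by: move the last 2 characters to the front (rotate right by 2), then delete the last 2 characters.
"hiztgyppixzp" → "zphiztgypp".

zphiztgypp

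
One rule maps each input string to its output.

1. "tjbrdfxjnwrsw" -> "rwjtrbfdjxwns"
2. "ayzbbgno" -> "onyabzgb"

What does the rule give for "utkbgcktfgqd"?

What's happening: swap each adjacent pair of characters (1↔2, 3↔4, ...), then move the last 2 characters to the front (rotate right by 2).
Applying both steps to "utkbgcktfgqd": "tubkcgtkgfdq", then "dqtubkcgtkgf".

dqtubkcgtkgf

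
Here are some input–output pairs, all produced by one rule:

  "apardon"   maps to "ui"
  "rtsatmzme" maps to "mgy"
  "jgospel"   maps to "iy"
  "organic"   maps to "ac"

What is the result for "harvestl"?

lm

Rule — keep one character in every 3, starting at position 3 (positions 3rd, 6th, 9th, ...), then shift every letter 6 places backward in the alphabet (wrapping around).
"harvestl" → "rs" → "lm".
(Check on "organic": → "gi" → "ac" ✓)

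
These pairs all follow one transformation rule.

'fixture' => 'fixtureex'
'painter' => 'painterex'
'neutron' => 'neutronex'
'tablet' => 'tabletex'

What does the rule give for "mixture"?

mixtureex

Each output is the input with this applied: append "ex".
For "mixture" the result is "mixtureex".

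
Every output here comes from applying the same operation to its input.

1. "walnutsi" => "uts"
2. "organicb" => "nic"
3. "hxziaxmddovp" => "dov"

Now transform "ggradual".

dua

Each output is the input with this applied: delete the last character, then keep only the last 3 characters.
For "ggradual", step one produces "ggradua"; step two turns that into "dua".
(Check on "hxziaxmddovp": → "hxziaxmddov" → "dov" ✓)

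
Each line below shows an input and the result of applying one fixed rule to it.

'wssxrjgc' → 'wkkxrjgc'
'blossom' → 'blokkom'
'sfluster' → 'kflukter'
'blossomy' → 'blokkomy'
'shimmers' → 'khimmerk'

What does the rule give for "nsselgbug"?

The transformation: replace every "s" with "k".
Doing the same to "nsselgbug": "nkkelgbug".

nkkelgbug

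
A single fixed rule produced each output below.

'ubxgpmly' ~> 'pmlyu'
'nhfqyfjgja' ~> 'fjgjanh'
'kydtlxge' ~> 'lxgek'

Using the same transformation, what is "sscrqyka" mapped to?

Looking at the pairs, the operation is to swap the front and back halves of the string, then delete the last 3 characters.
Applying both steps to "sscrqyka": "qykasscr", then "qykas".

qykas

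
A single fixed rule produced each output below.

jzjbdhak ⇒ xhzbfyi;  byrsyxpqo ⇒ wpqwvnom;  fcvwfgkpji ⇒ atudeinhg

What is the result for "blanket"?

The pattern: shift every letter 2 places backward in the alphabet (wrapping around), then delete the first character.
For "blanket" the result is "jylicr".

jylicr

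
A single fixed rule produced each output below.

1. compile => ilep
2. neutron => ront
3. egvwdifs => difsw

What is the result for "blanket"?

In each case the input is transformed by: delete the first 3 characters, then move the first character to the end.
Working it through for "blanket": intermediate "nket", final "ketn".

ketn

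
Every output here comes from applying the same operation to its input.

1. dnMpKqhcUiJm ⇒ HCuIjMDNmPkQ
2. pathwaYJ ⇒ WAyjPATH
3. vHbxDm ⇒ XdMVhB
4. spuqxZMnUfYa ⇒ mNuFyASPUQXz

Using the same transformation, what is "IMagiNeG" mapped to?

The transformation: swap the front and back halves of the string, then flip the case of every letter.
For "IMagiNeG", step one produces "iNeGIMag"; step two turns that into "InEgimAG".
(Check on "vHbxDm": → "xDmvHb" → "XdMVhB" ✓)

InEgimAG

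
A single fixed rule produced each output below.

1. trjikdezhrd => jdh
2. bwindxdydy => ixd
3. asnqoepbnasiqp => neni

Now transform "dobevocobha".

Looking at the pairs, the operation is to keep one character in every 3, starting at position 3 (positions 3rd, 6th, 9th, ...).
Doing the same to "dobevocobha": "bob".

bob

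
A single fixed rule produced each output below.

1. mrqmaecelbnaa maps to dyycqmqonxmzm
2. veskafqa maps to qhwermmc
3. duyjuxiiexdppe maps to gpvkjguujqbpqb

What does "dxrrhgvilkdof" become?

In each case the input is transformed by: shift every letter 12 places forward in the alphabet (wrapping around), then swap each adjacent pair of characters (1↔2, 3↔4, ...).
On "dxrrhgvilkdof": the first step gives "pjddtshuxwpar", and the second then gives "jpddstuhwxapr".
(Check on "mrqmaecelbnaa": → "ydcymqoqxnzmm" → "dyycqmqonxmzm" ✓)

jpddstuhwxapr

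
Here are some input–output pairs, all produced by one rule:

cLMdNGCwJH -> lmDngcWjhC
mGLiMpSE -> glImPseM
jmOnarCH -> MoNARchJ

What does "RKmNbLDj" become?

kMnBldJr

The pattern: flip the case of every letter, then move the first character to the end.
On "RKmNbLDj": the first step gives "rkMnBldJ", and the second then gives "kMnBldJr".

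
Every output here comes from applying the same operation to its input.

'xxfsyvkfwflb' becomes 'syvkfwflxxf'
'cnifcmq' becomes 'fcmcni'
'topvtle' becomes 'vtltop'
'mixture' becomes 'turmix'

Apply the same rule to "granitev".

The transformation: delete the last character, then move the first 3 characters to the end (rotate left by 3).
Applying both steps to "granitev": "granite", then "nitegra".

nitegra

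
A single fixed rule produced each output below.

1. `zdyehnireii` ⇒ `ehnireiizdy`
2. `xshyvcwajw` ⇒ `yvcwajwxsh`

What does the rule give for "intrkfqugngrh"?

Looking at the pairs, the operation is to move the first 3 characters to the end (rotate left by 3).
Applying that to "intrkfqugngrh" gives "rkfqugngrhint".

rkfqugngrhint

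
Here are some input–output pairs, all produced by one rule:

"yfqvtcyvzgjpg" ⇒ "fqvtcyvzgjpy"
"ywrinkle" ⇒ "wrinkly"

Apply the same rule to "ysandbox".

Rule — delete the last character, then move the first character to the end.
Starting from "ysandbox": after the first operation, "ysandbo"; after the second, "sandboy".

sandboy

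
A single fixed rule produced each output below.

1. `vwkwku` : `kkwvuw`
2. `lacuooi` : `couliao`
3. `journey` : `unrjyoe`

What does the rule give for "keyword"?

yowkder

The transformation: take characters alternately from the front and the back (1st, last, 2nd, 2nd-last, ...), then move the last 3 characters to the front (rotate right by 3).
Doing the same to "keyword": "yowkder".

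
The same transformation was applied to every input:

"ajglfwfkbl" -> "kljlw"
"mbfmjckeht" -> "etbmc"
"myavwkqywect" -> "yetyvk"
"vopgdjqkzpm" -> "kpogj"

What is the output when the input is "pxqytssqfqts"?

qqsxys

The transformation: keep every other character starting from the second (positions 2nd, 4th, 6th, ...), then move the first 3 characters to the end (rotate left by 3).
Starting from "pxqytssqfqts": after the first operation, "xysqqs"; after the second, "qqsxys".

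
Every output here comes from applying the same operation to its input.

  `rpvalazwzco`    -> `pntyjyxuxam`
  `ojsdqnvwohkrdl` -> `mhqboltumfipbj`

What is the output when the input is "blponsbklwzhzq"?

Rule — shift every letter 2 places backward in the alphabet (wrapping around).
On "blponsbklwzhzq" that produces "zjnmlqzijuxfxo".

zjnmlqzijuxfxo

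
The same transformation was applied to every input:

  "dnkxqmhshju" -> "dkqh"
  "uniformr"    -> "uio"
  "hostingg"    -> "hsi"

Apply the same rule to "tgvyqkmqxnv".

tvqm

The transformation: delete the last 3 characters, then keep every other character starting from the first (positions 1st, 3rd, 5th, ...).
Starting from "tgvyqkmqxnv": after the first operation, "tgvyqkmq"; after the second, "tvqm".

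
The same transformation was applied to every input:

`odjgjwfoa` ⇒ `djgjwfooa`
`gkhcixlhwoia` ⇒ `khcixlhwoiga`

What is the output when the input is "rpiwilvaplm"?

piwilvaplrm

The rule is to swap the first and last characters, then move the first character to the end.
"rpiwilvaplm" → "piwilvaplrm".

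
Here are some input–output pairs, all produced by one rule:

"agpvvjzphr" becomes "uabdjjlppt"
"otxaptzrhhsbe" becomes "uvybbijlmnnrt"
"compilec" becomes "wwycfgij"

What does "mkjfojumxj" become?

In each case the input is transformed by: sort the characters into alphabetical order, then shift every letter 6 places backward in the alphabet (wrapping around).
"mkjfojumxj" → "fjjjkmmoux" → "zdddeggior".

zdddeggior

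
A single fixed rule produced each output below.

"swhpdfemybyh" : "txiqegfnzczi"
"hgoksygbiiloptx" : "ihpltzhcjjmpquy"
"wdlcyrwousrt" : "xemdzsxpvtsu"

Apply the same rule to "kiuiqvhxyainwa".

The transformation: shift every letter 1 place forward in the alphabet (wrapping around).
So "kiuiqvhxyainwa" becomes "ljvjrwiyzbjoxb".

ljvjrwiyzbjoxb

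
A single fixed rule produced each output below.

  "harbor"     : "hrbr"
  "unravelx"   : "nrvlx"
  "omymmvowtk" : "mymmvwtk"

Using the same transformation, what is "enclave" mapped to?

Each output is the input with this applied: remove every vowel.
So "enclave" becomes "nclv".

nclv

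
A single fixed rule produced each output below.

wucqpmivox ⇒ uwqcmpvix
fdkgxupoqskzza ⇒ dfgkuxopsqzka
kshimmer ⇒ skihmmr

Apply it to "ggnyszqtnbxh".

The rule is to swap each adjacent pair of characters (1↔2, 3↔4, ...), then delete the last character.
Starting from "ggnyszqtnbxh": after the first operation, "ggynzstqbnhx"; after the second, "ggynzstqbnh".

ggynzstqbnh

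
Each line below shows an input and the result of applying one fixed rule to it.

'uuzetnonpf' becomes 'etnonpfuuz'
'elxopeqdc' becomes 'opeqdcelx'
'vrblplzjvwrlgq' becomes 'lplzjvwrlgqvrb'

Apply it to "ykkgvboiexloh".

gvboiexlohykk

In each case the input is transformed by: move the first 3 characters to the end (rotate left by 3).
For "ykkgvboiexloh" the result is "gvboiexlohykk".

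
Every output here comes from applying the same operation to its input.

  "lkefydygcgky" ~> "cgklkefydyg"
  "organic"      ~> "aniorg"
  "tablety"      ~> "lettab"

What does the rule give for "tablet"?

In each case the input is transformed by: delete the last character, then move the last 3 characters to the front (rotate right by 3).
Working it through for "tablet": intermediate "table", final "bleta".

bleta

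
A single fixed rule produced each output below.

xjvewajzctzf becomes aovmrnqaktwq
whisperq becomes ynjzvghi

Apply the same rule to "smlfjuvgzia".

Rule — shift every letter 9 places backward in the alphabet (wrapping around), then swap each adjacent pair of characters (1↔2, 3↔4, ...).
So "smlfjuvgzia" becomes "djwclaxmzqr".

djwclaxmzqr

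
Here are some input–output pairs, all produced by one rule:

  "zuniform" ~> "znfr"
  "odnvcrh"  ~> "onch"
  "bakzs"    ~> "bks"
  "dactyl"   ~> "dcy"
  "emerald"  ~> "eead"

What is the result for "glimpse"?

Rule — keep every other character starting from the first (positions 1st, 3rd, 5th, ...).
So "glimpse" becomes "gipe".

gipe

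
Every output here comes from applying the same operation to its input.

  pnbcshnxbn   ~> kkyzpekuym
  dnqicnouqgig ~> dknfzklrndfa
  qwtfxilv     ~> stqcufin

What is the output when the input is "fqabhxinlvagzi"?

fnxyeufkisxdwc

Looking at the pairs, the operation is to shift every letter 3 places backward in the alphabet (wrapping around), then swap the first and last characters.
Working it through for "fqabhxinlvagzi": intermediate "cnxyeufkisxdwf", final "fnxyeufkisxdwc".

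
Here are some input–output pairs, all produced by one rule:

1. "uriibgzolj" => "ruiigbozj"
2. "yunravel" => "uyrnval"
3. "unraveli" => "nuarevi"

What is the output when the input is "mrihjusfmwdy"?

rmhiujfswmy

What's happening: swap each adjacent pair of characters (1↔2, 3↔4, ...), then delete the last character.
On "mrihjusfmwdy": the first step gives "rmhiujfswmyd", and the second then gives "rmhiujfswmy".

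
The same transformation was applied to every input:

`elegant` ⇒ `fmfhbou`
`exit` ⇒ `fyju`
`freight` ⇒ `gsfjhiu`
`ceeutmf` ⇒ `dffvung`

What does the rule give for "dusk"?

What's happening: shift every letter 1 place forward in the alphabet (wrapping around).
Doing the same to "dusk": "evtl".

evtl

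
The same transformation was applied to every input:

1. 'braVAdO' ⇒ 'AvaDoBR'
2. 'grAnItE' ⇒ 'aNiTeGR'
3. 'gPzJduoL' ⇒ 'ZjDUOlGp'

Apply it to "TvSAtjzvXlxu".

saTJZVxLXUtV

In each case the input is transformed by: move the first 2 characters to the end (rotate left by 2), then flip the case of every letter.
Starting from "TvSAtjzvXlxu": after the first operation, "SAtjzvXlxuTv"; after the second, "saTJZVxLXUtV".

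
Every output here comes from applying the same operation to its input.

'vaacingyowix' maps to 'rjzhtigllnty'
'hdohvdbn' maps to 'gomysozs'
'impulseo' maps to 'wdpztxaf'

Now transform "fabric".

In each case the input is transformed by: swap the front and back halves of the string, then shift every letter 11 places forward in the alphabet (wrapping around).
Doing the same to "fabric": "ctnqlm".
(Check on "hdohvdbn": → "vdbnhdoh" → "gomysozs" ✓)

ctnqlm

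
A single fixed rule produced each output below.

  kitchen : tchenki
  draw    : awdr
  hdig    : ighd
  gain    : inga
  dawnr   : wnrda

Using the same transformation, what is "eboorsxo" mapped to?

oorsxoeb

Rule — move the first 2 characters to the end (rotate left by 2).
So "eboorsxo" becomes "oorsxoeb".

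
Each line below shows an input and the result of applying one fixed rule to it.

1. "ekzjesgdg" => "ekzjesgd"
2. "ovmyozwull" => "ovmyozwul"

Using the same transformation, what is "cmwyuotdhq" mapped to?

cmwyuotdh

Each output is the input with this applied: delete the last character.
"cmwyuotdhq" → "cmwyuotdh".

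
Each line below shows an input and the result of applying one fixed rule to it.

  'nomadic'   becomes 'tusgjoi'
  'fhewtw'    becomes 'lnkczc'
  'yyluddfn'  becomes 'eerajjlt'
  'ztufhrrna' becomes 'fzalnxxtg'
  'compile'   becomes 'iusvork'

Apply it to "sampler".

Each output is the input with this applied: shift every letter 6 places forward in the alphabet (wrapping around).
Applying that to "sampler" gives "ygsvrkx".

ygsvrkx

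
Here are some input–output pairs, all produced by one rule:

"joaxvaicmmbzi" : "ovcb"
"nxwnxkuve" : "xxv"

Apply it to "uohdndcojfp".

onop

In each case the input is transformed by: keep one character in every 3, starting at position 2 (positions 2nd, 5th, 8th, ...).
On "uohdndcojfp" that produces "onop".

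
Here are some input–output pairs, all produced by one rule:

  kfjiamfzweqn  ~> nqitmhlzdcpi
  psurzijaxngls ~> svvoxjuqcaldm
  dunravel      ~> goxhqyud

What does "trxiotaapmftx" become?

What's happening: take characters alternately from the front and the back (1st, last, 2nd, 2nd-last, ...), then shift every letter 3 places forward in the alphabet (wrapping around).
On "trxiotaapmftx": the first step gives "txrtxfimoptaa", and the second then gives "wauwailprswdd".

wauwailprswdd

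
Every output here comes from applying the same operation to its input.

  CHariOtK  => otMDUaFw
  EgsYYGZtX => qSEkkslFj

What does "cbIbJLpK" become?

ONuNvxBw

The rule is to shift every letter 12 places forward in the alphabet (wrapping around), then flip the case of every letter.
Working it through for "cbIbJLpK": intermediate "onUnVXbW", final "ONuNvxBw".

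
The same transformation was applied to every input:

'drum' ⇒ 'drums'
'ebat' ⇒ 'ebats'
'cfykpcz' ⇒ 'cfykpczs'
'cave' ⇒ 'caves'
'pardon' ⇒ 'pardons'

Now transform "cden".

cdens

What's happening: append "s".
Doing the same to "cden": "cdens".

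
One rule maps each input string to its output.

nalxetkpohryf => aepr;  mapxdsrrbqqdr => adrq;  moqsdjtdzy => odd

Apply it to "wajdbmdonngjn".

abog

In each case the input is transformed by: keep one character in every 3, starting at position 2 (positions 2nd, 5th, 8th, ...).
Applying that to "wajdbmdonngjn" gives "abog".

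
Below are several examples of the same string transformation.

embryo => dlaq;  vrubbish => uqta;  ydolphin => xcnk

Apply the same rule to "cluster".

Looking at the pairs, the operation is to shift every letter 1 place backward in the alphabet (wrapping around), then keep only the first 4 characters.
"cluster" → "bktrsdq" → "bktr".
(Check on "ydolphin": → "xcnkoghm" → "xcnk" ✓)

bktr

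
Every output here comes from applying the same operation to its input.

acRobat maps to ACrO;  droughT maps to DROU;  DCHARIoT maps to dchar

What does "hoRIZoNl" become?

HOriz

Looking at the pairs, the operation is to flip the case of every letter, then delete the last 3 characters.
Applying that to "hoRIZoNl" gives "HOriz".
(Check on "DCHARIoT": → "dchariOt" → "dchar" ✓)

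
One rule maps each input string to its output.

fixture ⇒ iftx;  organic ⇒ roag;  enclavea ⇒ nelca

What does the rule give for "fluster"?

The pattern: delete the last 3 characters, then swap each adjacent pair of characters (1↔2, 3↔4, ...).
For "fluster" the result is "lfsu".

lfsu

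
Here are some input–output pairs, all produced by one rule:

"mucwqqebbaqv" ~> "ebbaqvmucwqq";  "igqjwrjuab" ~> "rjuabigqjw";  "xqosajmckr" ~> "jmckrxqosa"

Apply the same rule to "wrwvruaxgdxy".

axgdxywrwvru

In each case the input is transformed by: swap the front and back halves of the string.
Doing the same to "wrwvruaxgdxy": "axgdxywrwvru".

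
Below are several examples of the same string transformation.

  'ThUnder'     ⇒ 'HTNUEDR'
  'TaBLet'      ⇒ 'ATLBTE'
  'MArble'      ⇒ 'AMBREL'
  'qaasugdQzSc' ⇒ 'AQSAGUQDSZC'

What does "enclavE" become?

NELCVAE

In each case the input is transformed by: swap each adjacent pair of characters (1↔2, 3↔4, ...), then convert every letter to uppercase.
"enclavE" → "nelcvaE" → "NELCVAE".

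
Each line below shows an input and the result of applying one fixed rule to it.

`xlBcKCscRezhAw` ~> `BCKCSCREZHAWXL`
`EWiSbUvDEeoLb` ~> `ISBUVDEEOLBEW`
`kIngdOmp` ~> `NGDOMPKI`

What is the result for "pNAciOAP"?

Each output is the input with this applied: move the first 2 characters to the end (rotate left by 2), then convert every letter to uppercase.
Working it through for "pNAciOAP": intermediate "AciOAPpN", final "ACIOAPPN".

ACIOAPPN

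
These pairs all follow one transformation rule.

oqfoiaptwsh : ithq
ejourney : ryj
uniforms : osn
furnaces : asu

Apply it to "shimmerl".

mlh

Looking at the pairs, the operation is to keep one character in every 3, starting at position 2 (positions 2nd, 5th, 8th, ...), then move the first character to the end.
On "shimmerl": the first step gives "hml", and the second then gives "mlh".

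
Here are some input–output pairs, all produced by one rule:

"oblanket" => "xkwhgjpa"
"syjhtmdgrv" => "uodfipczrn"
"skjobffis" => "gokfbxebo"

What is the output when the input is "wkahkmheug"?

gsdwigadcq

Each output is the input with this applied: shift every letter 4 places backward in the alphabet (wrapping around), then swap each adjacent pair of characters (1↔2, 3↔4, ...).
For "wkahkmheug", step one produces "sgwdgidaqc"; step two turns that into "gsdwigadcq".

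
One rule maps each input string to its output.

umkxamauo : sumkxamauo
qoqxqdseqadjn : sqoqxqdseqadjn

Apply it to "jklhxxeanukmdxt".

sjklhxxeanukmdxt

What's happening: prepend "s".
So "jklhxxeanukmdxt" becomes "sjklhxxeanukmdxt".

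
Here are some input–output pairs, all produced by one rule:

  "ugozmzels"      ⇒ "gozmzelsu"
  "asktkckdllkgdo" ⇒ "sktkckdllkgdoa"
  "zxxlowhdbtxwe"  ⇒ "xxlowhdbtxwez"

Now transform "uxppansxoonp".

xppansxoonpu

Looking at the pairs, the operation is to move the first character to the end.
Applying that to "uxppansxoonp" gives "xppansxoonpu".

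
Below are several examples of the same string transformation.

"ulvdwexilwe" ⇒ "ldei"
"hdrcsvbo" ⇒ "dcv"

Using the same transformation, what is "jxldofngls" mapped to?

The rule is to keep every other character starting from the second (positions 2nd, 4th, 6th, ...), then delete the last character.
For "jxldofngls" the result is "xdfg".

xdfg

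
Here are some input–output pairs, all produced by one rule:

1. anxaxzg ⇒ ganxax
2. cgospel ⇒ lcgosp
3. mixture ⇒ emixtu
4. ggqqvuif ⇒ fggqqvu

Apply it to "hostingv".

Looking at the pairs, the operation is to move the last 2 characters to the front (rotate right by 2), then delete the first character.
For "hostingv" the result is "vhostin".

vhostin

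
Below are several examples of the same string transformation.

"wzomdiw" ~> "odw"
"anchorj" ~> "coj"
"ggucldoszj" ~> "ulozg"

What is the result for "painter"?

The rule is to move the first character to the end, then keep every other character starting from the second (positions 2nd, 4th, 6th, ...).
On "painter": the first step gives "ainterp", and the second then gives "itr".

itr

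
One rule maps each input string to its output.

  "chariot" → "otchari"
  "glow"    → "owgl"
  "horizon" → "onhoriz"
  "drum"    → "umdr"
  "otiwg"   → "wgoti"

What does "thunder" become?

erthund

The transformation: move the last 2 characters to the front (rotate right by 2).
On "thunder" that produces "erthund".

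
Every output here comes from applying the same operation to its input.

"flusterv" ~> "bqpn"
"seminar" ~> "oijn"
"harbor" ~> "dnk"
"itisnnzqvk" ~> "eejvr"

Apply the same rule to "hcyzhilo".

The pattern: keep every other character starting from the first (positions 1st, 3rd, 5th, ...), then shift every letter 4 places backward in the alphabet (wrapping around).
"hcyzhilo" → "hyhl" → "dudh".

dudh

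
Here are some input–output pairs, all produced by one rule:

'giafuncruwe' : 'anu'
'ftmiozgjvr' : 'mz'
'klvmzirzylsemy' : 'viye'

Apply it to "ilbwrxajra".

bx

The rule is to delete the last 2 characters, then keep one character in every 3, starting at position 3 (positions 3rd, 6th, 9th, ...).
"ilbwrxajra" → "ilbwrxaj" → "bx".
(Check on "ftmiozgjvr": → "ftmiozgj" → "mz" ✓)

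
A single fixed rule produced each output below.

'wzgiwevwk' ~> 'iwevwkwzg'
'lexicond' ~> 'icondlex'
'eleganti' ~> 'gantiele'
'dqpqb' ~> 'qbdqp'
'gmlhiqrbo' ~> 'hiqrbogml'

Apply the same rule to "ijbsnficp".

snficpijb

In each case the input is transformed by: move the first 3 characters to the end (rotate left by 3).
Applying that to "ijbsnficp" gives "snficpijb".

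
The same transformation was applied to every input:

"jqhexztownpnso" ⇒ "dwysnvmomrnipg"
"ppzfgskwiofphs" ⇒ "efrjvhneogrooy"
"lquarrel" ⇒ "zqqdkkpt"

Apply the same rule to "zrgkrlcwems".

The transformation: move the first 3 characters to the end (rotate left by 3), then shift every letter 1 place backward in the alphabet (wrapping around).
"zrgkrlcwems" → "krlcwemszrg" → "jqkbvdlryqf".

jqkbvdlryqf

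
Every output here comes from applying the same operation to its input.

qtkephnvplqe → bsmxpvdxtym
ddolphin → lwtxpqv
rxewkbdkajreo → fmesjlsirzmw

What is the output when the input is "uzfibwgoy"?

hnqjeowg

Rule — delete the first character, then shift every letter 8 places forward in the alphabet (wrapping around).
Starting from "uzfibwgoy": after the first operation, "zfibwgoy"; after the second, "hnqjeowg".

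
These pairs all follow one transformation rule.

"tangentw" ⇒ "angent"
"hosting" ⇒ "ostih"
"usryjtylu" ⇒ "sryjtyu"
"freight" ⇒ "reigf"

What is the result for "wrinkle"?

The rule is to delete the last 2 characters, then move the first character to the end.
Applying that to "wrinkle" gives "rinkw".
(Check on "tangentw": → "tangen" → "angent" ✓)

rinkw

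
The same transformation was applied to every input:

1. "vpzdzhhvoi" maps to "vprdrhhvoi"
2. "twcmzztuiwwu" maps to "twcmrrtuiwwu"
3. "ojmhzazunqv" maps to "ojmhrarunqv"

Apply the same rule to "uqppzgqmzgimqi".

In each case the input is transformed by: replace every "z" with "r".
So "uqppzgqmzgimqi" becomes "uqpprgqmrgimqi".

uqpprgqmrgimqi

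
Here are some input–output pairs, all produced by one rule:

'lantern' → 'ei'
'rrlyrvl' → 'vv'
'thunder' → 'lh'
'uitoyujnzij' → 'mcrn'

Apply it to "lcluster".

Rule — keep one character in every 3, starting at position 2 (positions 2nd, 5th, 8th, ...), then shift every letter 4 places forward in the alphabet (wrapping around).
Doing the same to "lcluster": "gwv".

gwv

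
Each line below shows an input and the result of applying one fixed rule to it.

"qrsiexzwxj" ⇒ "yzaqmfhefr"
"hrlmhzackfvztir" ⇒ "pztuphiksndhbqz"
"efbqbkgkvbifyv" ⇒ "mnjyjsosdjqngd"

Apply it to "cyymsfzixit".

The rule is to shift every letter 8 places forward in the alphabet (wrapping around).
So "cyymsfzixit" becomes "kgguanhqfqb".

kgguanhqfqb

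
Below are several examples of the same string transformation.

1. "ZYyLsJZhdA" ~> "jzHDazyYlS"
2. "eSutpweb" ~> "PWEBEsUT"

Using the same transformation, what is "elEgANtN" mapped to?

anTnELeG

Rule — swap the front and back halves of the string, then flip the case of every letter.
For "elEgANtN", step one produces "ANtNelEg"; step two turns that into "anTnELeG".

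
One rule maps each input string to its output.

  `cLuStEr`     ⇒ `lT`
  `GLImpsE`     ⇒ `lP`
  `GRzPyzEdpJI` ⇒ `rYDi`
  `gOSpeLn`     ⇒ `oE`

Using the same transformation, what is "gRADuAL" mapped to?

The pattern: keep one character in every 3, starting at position 2 (positions 2nd, 5th, 8th, ...), then flip the case of every letter.
On "gRADuAL": the first step gives "Ru", and the second then gives "rU".

rU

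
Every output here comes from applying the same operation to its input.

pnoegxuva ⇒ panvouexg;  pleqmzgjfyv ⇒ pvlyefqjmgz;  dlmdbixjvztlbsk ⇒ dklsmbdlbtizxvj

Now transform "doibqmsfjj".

Rule — take characters alternately from the front and the back (1st, last, 2nd, 2nd-last, ...).
Doing the same to "doibqmsfjj": "djojifbsqm".

djojifbsqm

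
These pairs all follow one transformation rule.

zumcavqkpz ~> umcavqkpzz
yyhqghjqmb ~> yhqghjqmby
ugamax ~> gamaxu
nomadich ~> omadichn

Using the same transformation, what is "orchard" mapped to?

rchardo

Each output is the input with this applied: move the first character to the end.
Applying that to "orchard" gives "rchardo".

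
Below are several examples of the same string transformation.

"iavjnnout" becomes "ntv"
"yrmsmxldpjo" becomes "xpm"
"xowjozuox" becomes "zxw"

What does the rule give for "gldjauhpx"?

uxd

What's happening: keep one character in every 3, starting at position 3 (positions 3rd, 6th, 9th, ...), then move the first character to the end.
On "gldjauhpx" that produces "uxd".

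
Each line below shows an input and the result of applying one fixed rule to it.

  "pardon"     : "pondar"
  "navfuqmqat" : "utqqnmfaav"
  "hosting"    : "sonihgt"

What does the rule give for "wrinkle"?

rnlkiew

The rule is to sort the characters into reverse alphabetical order, then move the first character to the end.
Applying both steps to "wrinkle": "wrnlkie", then "rnlkiew".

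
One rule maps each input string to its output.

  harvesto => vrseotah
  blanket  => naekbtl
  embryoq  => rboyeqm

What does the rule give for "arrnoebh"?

What's happening: move the first 2 characters to the end (rotate left by 2), then swap each adjacent pair of characters (1↔2, 3↔4, ...).
On "arrnoebh" that produces "nreohbra".

nreohbra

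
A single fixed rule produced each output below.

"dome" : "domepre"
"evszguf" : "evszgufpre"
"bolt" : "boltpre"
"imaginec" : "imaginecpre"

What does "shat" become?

Each output is the input with this applied: append "pre".
On "shat" that produces "shatpre".

shatpre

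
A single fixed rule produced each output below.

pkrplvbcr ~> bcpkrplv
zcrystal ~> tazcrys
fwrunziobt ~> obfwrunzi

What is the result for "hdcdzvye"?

vyhdcdz

What's happening: delete the last character, then move the last 2 characters to the front (rotate right by 2).
Applying both steps to "hdcdzvye": "hdcdzvy", then "vyhdcdz".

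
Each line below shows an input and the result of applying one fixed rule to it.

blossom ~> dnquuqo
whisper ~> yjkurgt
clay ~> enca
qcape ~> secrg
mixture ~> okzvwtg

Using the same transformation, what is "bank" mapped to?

In each case the input is transformed by: shift every letter 2 places forward in the alphabet (wrapping around).
"bank" → "dcpm".

dcpm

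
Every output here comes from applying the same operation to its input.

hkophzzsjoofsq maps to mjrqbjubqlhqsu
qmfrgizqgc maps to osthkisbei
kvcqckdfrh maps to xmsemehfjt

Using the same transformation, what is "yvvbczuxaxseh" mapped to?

The pattern: swap each adjacent pair of characters (1↔2, 3↔4, ...), then shift every letter 2 places forward in the alphabet (wrapping around).
Applying both steps to "yvvbczuxaxseh": "vybvzcxuxaesh", then "xadxbezwzcguj".

xadxbezwzcguj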